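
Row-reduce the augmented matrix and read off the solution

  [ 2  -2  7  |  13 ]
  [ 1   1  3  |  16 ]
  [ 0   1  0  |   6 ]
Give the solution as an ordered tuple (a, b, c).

Multiply r1 by 1/2.
Subtract r1 from r2.
Multiply r2 by 1/2.
Subtract r2 from r3.
Multiply r3 by 4.
Add 1/4 times r3 to r2.
Subtract 7/2 times r3 from r1.
Add r2 to r1.
Reading off the last column: a = -5, b = 6, c = 5.

(-5, 6, 5)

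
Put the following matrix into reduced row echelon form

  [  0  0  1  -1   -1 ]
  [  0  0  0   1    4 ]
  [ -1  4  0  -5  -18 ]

[[1, -4, 0, 0, -2], [0, 0, 1, 0, 3], [0, 0, 0, 1, 4]]

r1 <-> r3
  [ -1  4  0  -5  -18 ]
  [  0  0  0   1    4 ]
  [  0  0  1  -1   -1 ]
r1 -> -1·r1
  [ 1  -4  0   5  18 ]
  [ 0   0  0   1   4 ]
  [ 0   0  1  -1  -1 ]
r2 <-> r3
  [ 1  -4  0   5  18 ]
  [ 0   0  1  -1  -1 ]
  [ 0   0  0   1   4 ]
r2 -> r2 + r3
  [ 1  -4  0  5  18 ]
  [ 0   0  1  0   3 ]
  [ 0   0  0  1   4 ]
r1 -> r1 − 5·r3
  [ 1  -4  0  0  -2 ]
  [ 0   0  1  0   3 ]
  [ 0   0  0  1   4 ]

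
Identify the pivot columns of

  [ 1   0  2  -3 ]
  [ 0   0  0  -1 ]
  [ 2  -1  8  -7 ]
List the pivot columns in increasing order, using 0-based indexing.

r3 ← r3 − 2·r1
  [ 1   0  2  -3 ]
  [ 0   0  0  -1 ]
  [ 0  -1  4  -1 ]
r2 <-> r3
  [ 1   0  2  -3 ]
  [ 0  -1  4  -1 ]
  [ 0   0  0  -1 ]
r2 ← -1·r2
  [ 1  0   2  -3 ]
  [ 0  1  -4   1 ]
  [ 0  0   0  -1 ]
r3 ← -1·r3
  [ 1  0   2  -3 ]
  [ 0  1  -4   1 ]
  [ 0  0   0   1 ]
r2 ← r2 − r3
  [ 1  0   2  -3 ]
  [ 0  1  -4   0 ]
  [ 0  0   0   1 ]
r1 ← r1 + 3·r3
  [ 1  0   2  0 ]
  [ 0  1  -4  0 ]
  [ 0  0   0  1 ]
Pivot columns are the columns containing a leading 1.

0, 1, 3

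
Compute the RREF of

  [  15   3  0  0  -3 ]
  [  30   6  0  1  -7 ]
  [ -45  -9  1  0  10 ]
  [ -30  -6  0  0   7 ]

[[1, 1/5, 0, 0, 0], [0, 0, 1, 0, 0], [0, 0, 0, 1, 0], [0, 0, 0, 0, 1]]

r1 := 1/15·r1
r2 := r2 − 30·r1
r3 := r3 + 45·r1
r4 := r4 + 30·r1
r2 <-> r3
r3 := r3 + r4
r2 := r2 − r4
r1 := r1 + 1/5·r4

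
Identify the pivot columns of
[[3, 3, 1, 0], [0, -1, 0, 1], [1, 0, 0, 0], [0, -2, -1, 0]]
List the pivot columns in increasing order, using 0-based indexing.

r1 ← 1/3·r1
  [ 1   1  1/3  0 ]
  [ 0  -1    0  1 ]
  [ 1   0    0  0 ]
  [ 0  -2   -1  0 ]
r3 ← r3 − r1
  [ 1   1   1/3  0 ]
  [ 0  -1     0  1 ]
  [ 0  -1  -1/3  0 ]
  [ 0  -2    -1  0 ]
r2 ← -1·r2
  [ 1   1   1/3   0 ]
  [ 0   1     0  -1 ]
  [ 0  -1  -1/3   0 ]
  [ 0  -2    -1   0 ]
r3 ← r3 + r2
  [ 1   1   1/3   0 ]
  [ 0   1     0  -1 ]
  [ 0   0  -1/3  -1 ]
  [ 0  -2    -1   0 ]
r4 ← r4 + 2·r2
  [ 1  1   1/3   0 ]
  [ 0  1     0  -1 ]
  [ 0  0  -1/3  -1 ]
  [ 0  0    -1  -2 ]
r3 ← -3·r3
  [ 1  1  1/3   0 ]
  [ 0  1    0  -1 ]
  [ 0  0    1   3 ]
  [ 0  0   -1  -2 ]
r4 ← r4 + r3
  [ 1  1  1/3   0 ]
  [ 0  1    0  -1 ]
  [ 0  0    1   3 ]
  [ 0  0    0   1 ]
r3 ← r3 − 3·r4
  [ 1  1  1/3   0 ]
  [ 0  1    0  -1 ]
  [ 0  0    1   0 ]
  [ 0  0    0   1 ]
r2 ← r2 + r4
  [ 1  1  1/3  0 ]
  [ 0  1    0  0 ]
  [ 0  0    1  0 ]
  [ 0  0    0  1 ]
r1 ← r1 − 1/3·r3
  [ 1  1  0  0 ]
  [ 0  1  0  0 ]
  [ 0  0  1  0 ]
  [ 0  0  0  1 ]
r1 ← r1 − r2
  [ 1  0  0  0 ]
  [ 0  1  0  0 ]
  [ 0  0  1  0 ]
  [ 0  0  0  1 ]
Pivot columns are the columns containing a leading 1.

0, 1, 2, 3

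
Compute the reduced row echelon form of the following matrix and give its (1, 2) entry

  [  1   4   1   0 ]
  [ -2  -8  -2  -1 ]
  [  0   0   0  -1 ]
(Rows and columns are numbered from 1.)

Add 2 times ρ1 to ρ2.
  [ 1  4  1   0 ]
  [ 0  0  0  -1 ]
  [ 0  0  0  -1 ]
Multiply ρ2 by -1.
  [ 1  4  1   0 ]
  [ 0  0  0   1 ]
  [ 0  0  0  -1 ]
Add ρ2 to ρ3.
  [ 1  4  1  0 ]
  [ 0  0  0  1 ]
  [ 0  0  0  0 ]

4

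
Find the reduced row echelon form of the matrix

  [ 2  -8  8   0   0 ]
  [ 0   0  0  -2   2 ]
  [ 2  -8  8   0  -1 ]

Multiply r1 by 1/2.
  [ 1  -4  4   0   0 ]
  [ 0   0  0  -2   2 ]
  [ 2  -8  8   0  -1 ]
Subtract 2 times r1 from r3.
  [ 1  -4  4   0   0 ]
  [ 0   0  0  -2   2 ]
  [ 0   0  0   0  -1 ]
Multiply r2 by -1/2.
  [ 1  -4  4  0   0 ]
  [ 0   0  0  1  -1 ]
  [ 0   0  0  0  -1 ]
Multiply r3 by -1.
  [ 1  -4  4  0   0 ]
  [ 0   0  0  1  -1 ]
  [ 0   0  0  0   1 ]
Add r3 to r2.
  [ 1  -4  4  0  0 ]
  [ 0   0  0  1  0 ]
  [ 0   0  0  0  1 ]

[[1, -4, 4, 0, 0], [0, 0, 0, 1, 0], [0, 0, 0, 0, 1]]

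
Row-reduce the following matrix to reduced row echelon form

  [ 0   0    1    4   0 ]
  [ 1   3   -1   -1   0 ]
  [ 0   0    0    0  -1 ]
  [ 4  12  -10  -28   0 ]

Swap R1 and R2.
  [ 1   3   -1   -1   0 ]
  [ 0   0    1    4   0 ]
  [ 0   0    0    0  -1 ]
  [ 4  12  -10  -28   0 ]
Subtract 4 times R1 from R4.
  [ 1  3  -1   -1   0 ]
  [ 0  0   1    4   0 ]
  [ 0  0   0    0  -1 ]
  [ 0  0  -6  -24   0 ]
Add 6 times R2 to R4.
  [ 1  3  -1  -1   0 ]
  [ 0  0   1   4   0 ]
  [ 0  0   0   0  -1 ]
  [ 0  0   0   0   0 ]
Multiply R3 by -1.
  [ 1  3  -1  -1  0 ]
  [ 0  0   1   4  0 ]
  [ 0  0   0   0  1 ]
  [ 0  0   0   0  0 ]
Add R2 to R1.
  [ 1  3  0  3  0 ]
  [ 0  0  1  4  0 ]
  [ 0  0  0  0  1 ]
  [ 0  0  0  0  0 ]

[[1, 3, 0, 3, 0], [0, 0, 1, 4, 0], [0, 0, 0, 0, 1], [0, 0, 0, 0, 0]]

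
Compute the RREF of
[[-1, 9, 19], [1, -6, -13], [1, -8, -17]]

ρ1 → -1·ρ1
  [ 1  -9  -19 ]
  [ 1  -6  -13 ]
  [ 1  -8  -17 ]
ρ2 → ρ2 − ρ1
  [ 1  -9  -19 ]
  [ 0   3    6 ]
  [ 1  -8  -17 ]
ρ3 → ρ3 − ρ1
  [ 1  -9  -19 ]
  [ 0   3    6 ]
  [ 0   1    2 ]
ρ2 → 1/3·ρ2
  [ 1  -9  -19 ]
  [ 0   1    2 ]
  [ 0   1    2 ]
ρ3 → ρ3 − ρ2
  [ 1  -9  -19 ]
  [ 0   1    2 ]
  [ 0   0    0 ]
ρ1 → ρ1 + 9·ρ2
  [ 1  0  -1 ]
  [ 0  1   2 ]
  [ 0  0   0 ]

[[1, 0, -1], [0, 1, 2], [0, 0, 0]]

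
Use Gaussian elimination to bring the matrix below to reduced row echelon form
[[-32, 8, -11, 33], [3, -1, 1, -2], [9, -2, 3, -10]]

Multiply r1 by -1/32.
  [ 1  -1/4  11/32  -33/32 ]
  [ 3    -1      1      -2 ]
  [ 9    -2      3     -10 ]
Subtract 3 times r1 from r2.
  [ 1  -1/4  11/32  -33/32 ]
  [ 0  -1/4  -1/32   35/32 ]
  [ 9    -2      3     -10 ]
Subtract 9 times r1 from r3.
  [ 1  -1/4  11/32  -33/32 ]
  [ 0  -1/4  -1/32   35/32 ]
  [ 0   1/4  -3/32  -23/32 ]
Multiply r2 by -4.
  [ 1  -1/4  11/32  -33/32 ]
  [ 0     1    1/8   -35/8 ]
  [ 0   1/4  -3/32  -23/32 ]
Subtract 1/4 times r2 from r3.
  [ 1  -1/4  11/32  -33/32 ]
  [ 0     1    1/8   -35/8 ]
  [ 0     0   -1/8     3/8 ]
Multiply r3 by -8.
  [ 1  -1/4  11/32  -33/32 ]
  [ 0     1    1/8   -35/8 ]
  [ 0     0      1      -3 ]
Subtract 1/8 times r3 from r2.
  [ 1  -1/4  11/32  -33/32 ]
  [ 0     1      0      -4 ]
  [ 0     0      1      -3 ]
Subtract 11/32 times r3 from r1.
  [ 1  -1/4  0   0 ]
  [ 0     1  0  -4 ]
  [ 0     0  1  -3 ]
Add 1/4 times r2 to r1.
  [ 1  0  0  -1 ]
  [ 0  1  0  -4 ]
  [ 0  0  1  -3 ]

[[1, 0, 0, -1], [0, 1, 0, -4], [0, 0, 1, -3]]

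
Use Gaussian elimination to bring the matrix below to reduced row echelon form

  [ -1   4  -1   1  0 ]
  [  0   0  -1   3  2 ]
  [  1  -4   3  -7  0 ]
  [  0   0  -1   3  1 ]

Multiply ρ1 by -1.
  [ 1  -4   1  -1  0 ]
  [ 0   0  -1   3  2 ]
  [ 1  -4   3  -7  0 ]
  [ 0   0  -1   3  1 ]
Subtract ρ1 from ρ3.
  [ 1  -4   1  -1  0 ]
  [ 0   0  -1   3  2 ]
  [ 0   0   2  -6  0 ]
  [ 0   0  -1   3  1 ]
Multiply ρ2 by -1.
  [ 1  -4   1  -1   0 ]
  [ 0   0   1  -3  -2 ]
  [ 0   0   2  -6   0 ]
  [ 0   0  -1   3   1 ]
Subtract 2 times ρ2 from ρ3.
  [ 1  -4   1  -1   0 ]
  [ 0   0   1  -3  -2 ]
  [ 0   0   0   0   4 ]
  [ 0   0  -1   3   1 ]
Add ρ2 to ρ4.
  [ 1  -4  1  -1   0 ]
  [ 0   0  1  -3  -2 ]
  [ 0   0  0   0   4 ]
  [ 0   0  0   0  -1 ]
Multiply ρ3 by 1/4.
  [ 1  -4  1  -1   0 ]
  [ 0   0  1  -3  -2 ]
  [ 0   0  0   0   1 ]
  [ 0   0  0   0  -1 ]
Add ρ3 to ρ4.
  [ 1  -4  1  -1   0 ]
  [ 0   0  1  -3  -2 ]
  [ 0   0  0   0   1 ]
  [ 0   0  0   0   0 ]
Add 2 times ρ3 to ρ2.
  [ 1  -4  1  -1  0 ]
  [ 0   0  1  -3  0 ]
  [ 0   0  0   0  1 ]
  [ 0   0  0   0  0 ]
Subtract ρ2 from ρ1.
  [ 1  -4  0   2  0 ]
  [ 0   0  1  -3  0 ]
  [ 0   0  0   0  1 ]
  [ 0   0  0   0  0 ]

[[1, -4, 0, 2, 0], [0, 0, 1, -3, 0], [0, 0, 0, 0, 1], [0, 0, 0, 0, 0]]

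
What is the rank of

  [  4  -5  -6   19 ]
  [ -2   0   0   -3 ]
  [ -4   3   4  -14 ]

Multiply R1 by 1/4.
  [  1  -5/4  -3/2  19/4 ]
  [ -2     0     0    -3 ]
  [ -4     3     4   -14 ]
Add 2 times R1 to R2.
  [  1  -5/4  -3/2  19/4 ]
  [  0  -5/2    -3  13/2 ]
  [ -4     3     4   -14 ]
Add 4 times R1 to R3.
  [ 1  -5/4  -3/2  19/4 ]
  [ 0  -5/2    -3  13/2 ]
  [ 0    -2    -2     5 ]
Multiply R2 by -2/5.
  [ 1  -5/4  -3/2   19/4 ]
  [ 0     1   6/5  -13/5 ]
  [ 0    -2    -2      5 ]
Add 2 times R2 to R3.
  [ 1  -5/4  -3/2   19/4 ]
  [ 0     1   6/5  -13/5 ]
  [ 0     0   2/5   -1/5 ]
Multiply R3 by 5/2.
  [ 1  -5/4  -3/2   19/4 ]
  [ 0     1   6/5  -13/5 ]
  [ 0     0     1   -1/2 ]
Subtract 6/5 times R3 from R2.
  [ 1  -5/4  -3/2  19/4 ]
  [ 0     1     0    -2 ]
  [ 0     0     1  -1/2 ]
Add 3/2 times R3 to R1.
  [ 1  -5/4  0     4 ]
  [ 0     1  0    -2 ]
  [ 0     0  1  -1/2 ]
Add 5/4 times R2 to R1.
  [ 1  0  0   3/2 ]
  [ 0  1  0    -2 ]
  [ 0  0  1  -1/2 ]
The reduced form has 3 nonzero rows.

rank = 3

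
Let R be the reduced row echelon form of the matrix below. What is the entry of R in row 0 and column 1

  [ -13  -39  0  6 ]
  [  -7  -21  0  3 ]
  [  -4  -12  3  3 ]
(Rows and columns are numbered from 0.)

r1 := -1/13·r1
  [  1    3  0  -6/13 ]
  [ -7  -21  0      3 ]
  [ -4  -12  3      3 ]
r2 := r2 + 7·r1
  [  1    3  0  -6/13 ]
  [  0    0  0  -3/13 ]
  [ -4  -12  3      3 ]
r3 := r3 + 4·r1
  [ 1  3  0  -6/13 ]
  [ 0  0  0  -3/13 ]
  [ 0  0  3  15/13 ]
r2 ↔ r3
  [ 1  3  0  -6/13 ]
  [ 0  0  3  15/13 ]
  [ 0  0  0  -3/13 ]
r2 := 1/3·r2
  [ 1  3  0  -6/13 ]
  [ 0  0  1   5/13 ]
  [ 0  0  0  -3/13 ]
r3 := -13/3·r3
  [ 1  3  0  -6/13 ]
  [ 0  0  1   5/13 ]
  [ 0  0  0      1 ]
r2 := r2 − 5/13·r3
  [ 1  3  0  -6/13 ]
  [ 0  0  1      0 ]
  [ 0  0  0      1 ]
r1 := r1 + 6/13·r3
  [ 1  3  0  0 ]
  [ 0  0  1  0 ]
  [ 0  0  0  1 ]

3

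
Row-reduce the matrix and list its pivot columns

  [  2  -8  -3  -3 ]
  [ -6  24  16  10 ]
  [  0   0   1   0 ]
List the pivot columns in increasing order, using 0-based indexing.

0, 2, 3

R1 ← 1/2·R1
  [  1  -4  -3/2  -3/2 ]
  [ -6  24    16    10 ]
  [  0   0     1     0 ]
R2 ← R2 + 6·R1
  [ 1  -4  -3/2  -3/2 ]
  [ 0   0     7     1 ]
  [ 0   0     1     0 ]
R2 ← 1/7·R2
  [ 1  -4  -3/2  -3/2 ]
  [ 0   0     1   1/7 ]
  [ 0   0     1     0 ]
R3 ← R3 − R2
  [ 1  -4  -3/2  -3/2 ]
  [ 0   0     1   1/7 ]
  [ 0   0     0  -1/7 ]
R3 ← -7·R3
  [ 1  -4  -3/2  -3/2 ]
  [ 0   0     1   1/7 ]
  [ 0   0     0     1 ]
R2 ← R2 − 1/7·R3
  [ 1  -4  -3/2  -3/2 ]
  [ 0   0     1     0 ]
  [ 0   0     0     1 ]
R1 ← R1 + 3/2·R3
  [ 1  -4  -3/2  0 ]
  [ 0   0     1  0 ]
  [ 0   0     0  1 ]
R1 ← R1 + 3/2·R2
  [ 1  -4  0  0 ]
  [ 0   0  1  0 ]
  [ 0   0  0  1 ]
Pivot columns are the columns containing a leading 1.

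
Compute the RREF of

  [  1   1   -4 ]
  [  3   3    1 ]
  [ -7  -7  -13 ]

R2 ← R2 − 3·R1
  [  1   1   -4 ]
  [  0   0   13 ]
  [ -7  -7  -13 ]
R3 ← R3 + 7·R1
  [ 1  1   -4 ]
  [ 0  0   13 ]
  [ 0  0  -41 ]
R2 ← 1/13·R2
  [ 1  1   -4 ]
  [ 0  0    1 ]
  [ 0  0  -41 ]
R3 ← R3 + 41·R2
  [ 1  1  -4 ]
  [ 0  0   1 ]
  [ 0  0   0 ]
R1 ← R1 + 4·R2
  [ 1  1  0 ]
  [ 0  0  1 ]
  [ 0  0  0 ]

[[1, 1, 0], [0, 0, 1], [0, 0, 0]]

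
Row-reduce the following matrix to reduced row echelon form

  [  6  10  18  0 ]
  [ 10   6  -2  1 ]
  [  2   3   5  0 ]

[[1, 0, -2, 0], [0, 1, 3, 0], [0, 0, 0, 1]]

ρ1 := 1/6·ρ1
  [  1  5/3   3  0 ]
  [ 10    6  -2  1 ]
  [  2    3   5  0 ]
ρ2 := ρ2 − 10·ρ1
  [ 1    5/3    3  0 ]
  [ 0  -32/3  -32  1 ]
  [ 2      3    5  0 ]
ρ3 := ρ3 − 2·ρ1
  [ 1    5/3    3  0 ]
  [ 0  -32/3  -32  1 ]
  [ 0   -1/3   -1  0 ]
ρ2 := -3/32·ρ2
  [ 1   5/3   3      0 ]
  [ 0     1   3  -3/32 ]
  [ 0  -1/3  -1      0 ]
ρ3 := ρ3 + 1/3·ρ2
  [ 1  5/3  3      0 ]
  [ 0    1  3  -3/32 ]
  [ 0    0  0  -1/32 ]
ρ3 := -32·ρ3
  [ 1  5/3  3      0 ]
  [ 0    1  3  -3/32 ]
  [ 0    0  0      1 ]
ρ2 := ρ2 + 3/32·ρ3
  [ 1  5/3  3  0 ]
  [ 0    1  3  0 ]
  [ 0    0  0  1 ]
ρ1 := ρ1 − 5/3·ρ2
  [ 1  0  -2  0 ]
  [ 0  1   3  0 ]
  [ 0  0   0  1 ]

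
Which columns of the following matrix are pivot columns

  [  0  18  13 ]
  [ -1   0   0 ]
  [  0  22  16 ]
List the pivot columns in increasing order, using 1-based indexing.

Swap R1 and R2.
  [ -1   0   0 ]
  [  0  18  13 ]
  [  0  22  16 ]
Multiply R1 by -1.
  [ 1   0   0 ]
  [ 0  18  13 ]
  [ 0  22  16 ]
Multiply R2 by 1/18.
  [ 1   0      0 ]
  [ 0   1  13/18 ]
  [ 0  22     16 ]
Subtract 22 times R2 from R3.
  [ 1  0      0 ]
  [ 0  1  13/18 ]
  [ 0  0    1/9 ]
Multiply R3 by 9.
  [ 1  0      0 ]
  [ 0  1  13/18 ]
  [ 0  0      1 ]
Subtract 13/18 times R3 from R2.
  [ 1  0  0 ]
  [ 0  1  0 ]
  [ 0  0  1 ]
Pivot columns are the columns containing a leading 1.

1, 2, 3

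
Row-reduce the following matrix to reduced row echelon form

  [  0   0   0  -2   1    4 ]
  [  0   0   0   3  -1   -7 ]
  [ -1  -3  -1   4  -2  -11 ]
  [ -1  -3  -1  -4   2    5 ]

[[1, 3, 1, 0, 0, 3], [0, 0, 0, 1, 0, -3], [0, 0, 0, 0, 1, -2], [0, 0, 0, 0, 0, 0]]

R1 <-> R3
  [ -1  -3  -1   4  -2  -11 ]
  [  0   0   0   3  -1   -7 ]
  [  0   0   0  -2   1    4 ]
  [ -1  -3  -1  -4   2    5 ]
R1 := -1·R1
  [  1   3   1  -4   2  11 ]
  [  0   0   0   3  -1  -7 ]
  [  0   0   0  -2   1   4 ]
  [ -1  -3  -1  -4   2   5 ]
R4 := R4 + R1
  [ 1  3  1  -4   2  11 ]
  [ 0  0  0   3  -1  -7 ]
  [ 0  0  0  -2   1   4 ]
  [ 0  0  0  -8   4  16 ]
R2 := 1/3·R2
  [ 1  3  1  -4     2    11 ]
  [ 0  0  0   1  -1/3  -7/3 ]
  [ 0  0  0  -2     1     4 ]
  [ 0  0  0  -8     4    16 ]
R3 := R3 + 2·R2
  [ 1  3  1  -4     2    11 ]
  [ 0  0  0   1  -1/3  -7/3 ]
  [ 0  0  0   0   1/3  -2/3 ]
  [ 0  0  0  -8     4    16 ]
R4 := R4 + 8·R2
  [ 1  3  1  -4     2    11 ]
  [ 0  0  0   1  -1/3  -7/3 ]
  [ 0  0  0   0   1/3  -2/3 ]
  [ 0  0  0   0   4/3  -8/3 ]
R3 := 3·R3
  [ 1  3  1  -4     2    11 ]
  [ 0  0  0   1  -1/3  -7/3 ]
  [ 0  0  0   0     1    -2 ]
  [ 0  0  0   0   4/3  -8/3 ]
R4 := R4 − 4/3·R3
  [ 1  3  1  -4     2    11 ]
  [ 0  0  0   1  -1/3  -7/3 ]
  [ 0  0  0   0     1    -2 ]
  [ 0  0  0   0     0     0 ]
R2 := R2 + 1/3·R3
  [ 1  3  1  -4  2  11 ]
  [ 0  0  0   1  0  -3 ]
  [ 0  0  0   0  1  -2 ]
  [ 0  0  0   0  0   0 ]
R1 := R1 − 2·R3
  [ 1  3  1  -4  0  15 ]
  [ 0  0  0   1  0  -3 ]
  [ 0  0  0   0  1  -2 ]
  [ 0  0  0   0  0   0 ]
R1 := R1 + 4·R2
  [ 1  3  1  0  0   3 ]
  [ 0  0  0  1  0  -3 ]
  [ 0  0  0  0  1  -2 ]
  [ 0  0  0  0  0   0 ]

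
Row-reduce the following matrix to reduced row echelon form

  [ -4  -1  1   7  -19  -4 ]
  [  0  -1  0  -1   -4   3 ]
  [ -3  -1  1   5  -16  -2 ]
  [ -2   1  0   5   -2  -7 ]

[[1, 0, 0, -2, 3, 2], [0, 1, 0, 1, 4, -3], [0, 0, 1, 0, -3, 1], [0, 0, 0, 0, 0, 0]]

Multiply ρ1 by -1/4.
Add 3 times ρ1 to ρ3.
Add 2 times ρ1 to ρ4.
Multiply ρ2 by -1.
Add 1/4 times ρ2 to ρ3.
Subtract 3/2 times ρ2 from ρ4.
Multiply ρ3 by 4.
Add 1/2 times ρ3 to ρ4.
Add 1/4 times ρ3 to ρ1.
Subtract 1/4 times ρ2 from ρ1.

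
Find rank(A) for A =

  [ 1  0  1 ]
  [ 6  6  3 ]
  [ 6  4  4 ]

rank = 2

R2 -> R2 − 6·R1
R3 -> R3 − 6·R1
R2 -> 1/6·R2
R3 -> R3 − 4·R2
The reduced form has 2 nonzero rows.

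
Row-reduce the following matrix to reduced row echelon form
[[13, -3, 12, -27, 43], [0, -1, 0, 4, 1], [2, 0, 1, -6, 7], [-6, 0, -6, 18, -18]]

[[1, 0, 0, -3, 4], [0, 1, 0, -4, -1], [0, 0, 1, 0, -1], [0, 0, 0, 0, 0]]

ρ1 -> 1/13·ρ1
  [  1  -3/13  12/13  -27/13  43/13 ]
  [  0     -1      0       4      1 ]
  [  2      0      1      -6      7 ]
  [ -6      0     -6      18    -18 ]
ρ3 -> ρ3 − 2·ρ1
  [  1  -3/13   12/13  -27/13  43/13 ]
  [  0     -1       0       4      1 ]
  [  0   6/13  -11/13  -24/13   5/13 ]
  [ -6      0      -6      18    -18 ]
ρ4 -> ρ4 + 6·ρ1
  [ 1   -3/13   12/13  -27/13  43/13 ]
  [ 0      -1       0       4      1 ]
  [ 0    6/13  -11/13  -24/13   5/13 ]
  [ 0  -18/13   -6/13   72/13  24/13 ]
ρ2 -> -1·ρ2
  [ 1   -3/13   12/13  -27/13  43/13 ]
  [ 0       1       0      -4     -1 ]
  [ 0    6/13  -11/13  -24/13   5/13 ]
  [ 0  -18/13   -6/13   72/13  24/13 ]
ρ3 -> ρ3 − 6/13·ρ2
  [ 1   -3/13   12/13  -27/13  43/13 ]
  [ 0       1       0      -4     -1 ]
  [ 0       0  -11/13       0  11/13 ]
  [ 0  -18/13   -6/13   72/13  24/13 ]
ρ4 -> ρ4 + 18/13·ρ2
  [ 1  -3/13   12/13  -27/13  43/13 ]
  [ 0      1       0      -4     -1 ]
  [ 0      0  -11/13       0  11/13 ]
  [ 0      0   -6/13       0   6/13 ]
ρ3 -> -13/11·ρ3
  [ 1  -3/13  12/13  -27/13  43/13 ]
  [ 0      1      0      -4     -1 ]
  [ 0      0      1       0     -1 ]
  [ 0      0  -6/13       0   6/13 ]
ρ4 -> ρ4 + 6/13·ρ3
  [ 1  -3/13  12/13  -27/13  43/13 ]
  [ 0      1      0      -4     -1 ]
  [ 0      0      1       0     -1 ]
  [ 0      0      0       0      0 ]
ρ1 -> ρ1 − 12/13·ρ3
  [ 1  -3/13  0  -27/13  55/13 ]
  [ 0      1  0      -4     -1 ]
  [ 0      0  1       0     -1 ]
  [ 0      0  0       0      0 ]
ρ1 -> ρ1 + 3/13·ρ2
  [ 1  0  0  -3   4 ]
  [ 0  1  0  -4  -1 ]
  [ 0  0  1   0  -1 ]
  [ 0  0  0   0   0 ]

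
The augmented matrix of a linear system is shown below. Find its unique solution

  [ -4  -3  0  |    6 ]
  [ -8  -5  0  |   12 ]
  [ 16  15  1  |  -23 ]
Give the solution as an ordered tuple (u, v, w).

(-3/2, 0, 1)

R1 → -1/4·R1
R2 → R2 + 8·R1
R3 → R3 − 16·R1
R3 → R3 − 3·R2
R1 → R1 − 3/4·R2
Reading off the last column: u = -3/2, v = 0, w = 1.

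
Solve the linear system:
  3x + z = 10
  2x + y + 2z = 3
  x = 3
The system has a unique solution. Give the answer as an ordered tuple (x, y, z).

Form the augmented matrix and row-reduce:
  [ 3  0  1  |  10 ]
  [ 2  1  2  |   3 ]
  [ 1  0  0  |   3 ]
R1 -> 1/3·R1
R2 -> R2 − 2·R1
R3 -> R3 − R1
R3 -> -3·R3
R2 -> R2 − 4/3·R3
R1 -> R1 − 1/3·R3
Reading off the last column: x = 3, y = -5, z = 1.

(3, -5, 1)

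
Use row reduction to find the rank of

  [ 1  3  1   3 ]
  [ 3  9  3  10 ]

rank = 2

Subtract 3 times R1 from R2.
  [ 1  3  1  3 ]
  [ 0  0  0  1 ]
Subtract 3 times R2 from R1.
  [ 1  3  1  0 ]
  [ 0  0  0  1 ]
The reduced form has 2 nonzero rows.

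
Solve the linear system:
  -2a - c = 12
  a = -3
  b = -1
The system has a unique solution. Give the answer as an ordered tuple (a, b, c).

Form the augmented matrix and row-reduce:
  [ -2  0  -1  |  12 ]
  [  1  0   0  |  -3 ]
  [  0  1   0  |  -1 ]
R1 -> -1/2·R1
R2 -> R2 − R1
R2 <-> R3
R3 -> -2·R3
R1 -> R1 − 1/2·R3
Reading off the last column: a = -3, b = -1, c = -6.

(-3, -1, -6)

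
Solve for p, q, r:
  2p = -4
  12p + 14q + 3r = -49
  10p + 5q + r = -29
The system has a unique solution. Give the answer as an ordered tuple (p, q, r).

Form the augmented matrix and row-reduce:
  [  2   0  0  |   -4 ]
  [ 12  14  3  |  -49 ]
  [ 10   5  1  |  -29 ]
Multiply r1 by 1/2.
  [  1   0  0  |   -2 ]
  [ 12  14  3  |  -49 ]
  [ 10   5  1  |  -29 ]
Subtract 12 times r1 from r2.
  [  1   0  0  |   -2 ]
  [  0  14  3  |  -25 ]
  [ 10   5  1  |  -29 ]
Subtract 10 times r1 from r3.
  [ 1   0  0  |   -2 ]
  [ 0  14  3  |  -25 ]
  [ 0   5  1  |   -9 ]
Multiply r2 by 1/14.
  [ 1  0     0  |      -2 ]
  [ 0  1  3/14  |  -25/14 ]
  [ 0  5     1  |      -9 ]
Subtract 5 times r2 from r3.
  [ 1  0      0  |      -2 ]
  [ 0  1   3/14  |  -25/14 ]
  [ 0  0  -1/14  |   -1/14 ]
Multiply r3 by -14.
  [ 1  0     0  |      -2 ]
  [ 0  1  3/14  |  -25/14 ]
  [ 0  0     1  |       1 ]
Subtract 3/14 times r3 from r2.
  [ 1  0  0  |  -2 ]
  [ 0  1  0  |  -2 ]
  [ 0  0  1  |   1 ]
Reading off the last column: p = -2, q = -2, r = 1.

(-2, -2, 1)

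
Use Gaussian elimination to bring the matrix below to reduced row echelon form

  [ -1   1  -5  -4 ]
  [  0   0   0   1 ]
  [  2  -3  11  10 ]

r1 -> -1·r1
r3 -> r3 − 2·r1
r2 <=> r3
r2 -> -1·r2
r2 -> r2 + 2·r3
r1 -> r1 − 4·r3
r1 -> r1 + r2

[[1, 0, 4, 0], [0, 1, -1, 0], [0, 0, 0, 1]]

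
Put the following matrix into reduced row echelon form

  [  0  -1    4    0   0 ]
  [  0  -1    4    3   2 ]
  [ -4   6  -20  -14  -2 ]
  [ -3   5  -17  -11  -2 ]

[[1, 0, -1, 0, 0], [0, 1, -4, 0, 0], [0, 0, 0, 1, 0], [0, 0, 0, 0, 1]]

Swap ρ1 and ρ3.
  [ -4   6  -20  -14  -2 ]
  [  0  -1    4    3   2 ]
  [  0  -1    4    0   0 ]
  [ -3   5  -17  -11  -2 ]
Multiply ρ1 by -1/4.
  [  1  -3/2    5  7/2  1/2 ]
  [  0    -1    4    3    2 ]
  [  0    -1    4    0    0 ]
  [ -3     5  -17  -11   -2 ]
Add 3 times ρ1 to ρ4.
  [ 1  -3/2   5   7/2   1/2 ]
  [ 0    -1   4     3     2 ]
  [ 0    -1   4     0     0 ]
  [ 0   1/2  -2  -1/2  -1/2 ]
Multiply ρ2 by -1.
  [ 1  -3/2   5   7/2   1/2 ]
  [ 0     1  -4    -3    -2 ]
  [ 0    -1   4     0     0 ]
  [ 0   1/2  -2  -1/2  -1/2 ]
Add ρ2 to ρ3.
  [ 1  -3/2   5   7/2   1/2 ]
  [ 0     1  -4    -3    -2 ]
  [ 0     0   0    -3    -2 ]
  [ 0   1/2  -2  -1/2  -1/2 ]
Subtract 1/2 times ρ2 from ρ4.
  [ 1  -3/2   5  7/2  1/2 ]
  [ 0     1  -4   -3   -2 ]
  [ 0     0   0   -3   -2 ]
  [ 0     0   0    1  1/2 ]
Multiply ρ3 by -1/3.
  [ 1  -3/2   5  7/2  1/2 ]
  [ 0     1  -4   -3   -2 ]
  [ 0     0   0    1  2/3 ]
  [ 0     0   0    1  1/2 ]
Subtract ρ3 from ρ4.
  [ 1  -3/2   5  7/2   1/2 ]
  [ 0     1  -4   -3    -2 ]
  [ 0     0   0    1   2/3 ]
  [ 0     0   0    0  -1/6 ]
Multiply ρ4 by -6.
  [ 1  -3/2   5  7/2  1/2 ]
  [ 0     1  -4   -3   -2 ]
  [ 0     0   0    1  2/3 ]
  [ 0     0   0    0    1 ]
Subtract 2/3 times ρ4 from ρ3.
  [ 1  -3/2   5  7/2  1/2 ]
  [ 0     1  -4   -3   -2 ]
  [ 0     0   0    1    0 ]
  [ 0     0   0    0    1 ]
Add 2 times ρ4 to ρ2.
  [ 1  -3/2   5  7/2  1/2 ]
  [ 0     1  -4   -3    0 ]
  [ 0     0   0    1    0 ]
  [ 0     0   0    0    1 ]
Subtract 1/2 times ρ4 from ρ1.
  [ 1  -3/2   5  7/2  0 ]
  [ 0     1  -4   -3  0 ]
  [ 0     0   0    1  0 ]
  [ 0     0   0    0  1 ]
Add 3 times ρ3 to ρ2.
  [ 1  -3/2   5  7/2  0 ]
  [ 0     1  -4    0  0 ]
  [ 0     0   0    1  0 ]
  [ 0     0   0    0  1 ]
Subtract 7/2 times ρ3 from ρ1.
  [ 1  -3/2   5  0  0 ]
  [ 0     1  -4  0  0 ]
  [ 0     0   0  1  0 ]
  [ 0     0   0  0  1 ]
Add 3/2 times ρ2 to ρ1.
  [ 1  0  -1  0  0 ]
  [ 0  1  -4  0  0 ]
  [ 0  0   0  1  0 ]
  [ 0  0   0  0  1 ]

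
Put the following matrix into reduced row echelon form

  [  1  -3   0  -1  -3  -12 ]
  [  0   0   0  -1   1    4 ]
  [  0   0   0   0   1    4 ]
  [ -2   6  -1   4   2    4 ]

Add 2 times R1 to R4.
  [ 1  -3   0  -1  -3  -12 ]
  [ 0   0   0  -1   1    4 ]
  [ 0   0   0   0   1    4 ]
  [ 0   0  -1   2  -4  -20 ]
Swap R2 and R4.
  [ 1  -3   0  -1  -3  -12 ]
  [ 0   0  -1   2  -4  -20 ]
  [ 0   0   0   0   1    4 ]
  [ 0   0   0  -1   1    4 ]
Multiply R2 by -1.
  [ 1  -3  0  -1  -3  -12 ]
  [ 0   0  1  -2   4   20 ]
  [ 0   0  0   0   1    4 ]
  [ 0   0  0  -1   1    4 ]
Swap R3 and R4.
  [ 1  -3  0  -1  -3  -12 ]
  [ 0   0  1  -2   4   20 ]
  [ 0   0  0  -1   1    4 ]
  [ 0   0  0   0   1    4 ]
Multiply R3 by -1.
  [ 1  -3  0  -1  -3  -12 ]
  [ 0   0  1  -2   4   20 ]
  [ 0   0  0   1  -1   -4 ]
  [ 0   0  0   0   1    4 ]
Add R4 to R3.
  [ 1  -3  0  -1  -3  -12 ]
  [ 0   0  1  -2   4   20 ]
  [ 0   0  0   1   0    0 ]
  [ 0   0  0   0   1    4 ]
Subtract 4 times R4 from R2.
  [ 1  -3  0  -1  -3  -12 ]
  [ 0   0  1  -2   0    4 ]
  [ 0   0  0   1   0    0 ]
  [ 0   0  0   0   1    4 ]
Add 3 times R4 to R1.
  [ 1  -3  0  -1  0  0 ]
  [ 0   0  1  -2  0  4 ]
  [ 0   0  0   1  0  0 ]
  [ 0   0  0   0  1  4 ]
Add 2 times R3 to R2.
  [ 1  -3  0  -1  0  0 ]
  [ 0   0  1   0  0  4 ]
  [ 0   0  0   1  0  0 ]
  [ 0   0  0   0  1  4 ]
Add R3 to R1.
  [ 1  -3  0  0  0  0 ]
  [ 0   0  1  0  0  4 ]
  [ 0   0  0  1  0  0 ]
  [ 0   0  0  0  1  4 ]

[[1, -3, 0, 0, 0, 0], [0, 0, 1, 0, 0, 4], [0, 0, 0, 1, 0, 0], [0, 0, 0, 0, 1, 4]]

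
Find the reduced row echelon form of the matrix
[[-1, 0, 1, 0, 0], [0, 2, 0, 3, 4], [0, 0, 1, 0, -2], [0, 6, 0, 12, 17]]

[[1, 0, 0, 0, -2], [0, 1, 0, 0, -1/2], [0, 0, 1, 0, -2], [0, 0, 0, 1, 5/3]]

Multiply R1 by -1.
  [ 1  0  -1   0   0 ]
  [ 0  2   0   3   4 ]
  [ 0  0   1   0  -2 ]
  [ 0  6   0  12  17 ]
Multiply R2 by 1/2.
  [ 1  0  -1    0   0 ]
  [ 0  1   0  3/2   2 ]
  [ 0  0   1    0  -2 ]
  [ 0  6   0   12  17 ]
Subtract 6 times R2 from R4.
  [ 1  0  -1    0   0 ]
  [ 0  1   0  3/2   2 ]
  [ 0  0   1    0  -2 ]
  [ 0  0   0    3   5 ]
Multiply R4 by 1/3.
  [ 1  0  -1    0    0 ]
  [ 0  1   0  3/2    2 ]
  [ 0  0   1    0   -2 ]
  [ 0  0   0    1  5/3 ]
Subtract 3/2 times R4 from R2.
  [ 1  0  -1  0     0 ]
  [ 0  1   0  0  -1/2 ]
  [ 0  0   1  0    -2 ]
  [ 0  0   0  1   5/3 ]
Add R3 to R1.
  [ 1  0  0  0    -2 ]
  [ 0  1  0  0  -1/2 ]
  [ 0  0  1  0    -2 ]
  [ 0  0  0  1   5/3 ]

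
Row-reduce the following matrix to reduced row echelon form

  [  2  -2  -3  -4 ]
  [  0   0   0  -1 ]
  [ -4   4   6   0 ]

[[1, -1, -3/2, 0], [0, 0, 0, 1], [0, 0, 0, 0]]

R1 → 1/2·R1
  [  1  -1  -3/2  -2 ]
  [  0   0     0  -1 ]
  [ -4   4     6   0 ]
R3 → R3 + 4·R1
  [ 1  -1  -3/2  -2 ]
  [ 0   0     0  -1 ]
  [ 0   0     0  -8 ]
R2 → -1·R2
  [ 1  -1  -3/2  -2 ]
  [ 0   0     0   1 ]
  [ 0   0     0  -8 ]
R3 → R3 + 8·R2
  [ 1  -1  -3/2  -2 ]
  [ 0   0     0   1 ]
  [ 0   0     0   0 ]
R1 → R1 + 2·R2
  [ 1  -1  -3/2  0 ]
  [ 0   0     0  1 ]
  [ 0   0     0  0 ]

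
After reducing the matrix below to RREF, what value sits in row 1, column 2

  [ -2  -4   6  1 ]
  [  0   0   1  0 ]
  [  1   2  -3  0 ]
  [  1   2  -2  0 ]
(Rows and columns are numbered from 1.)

R1 := -1/2·R1
R3 := R3 − R1
R4 := R4 − R1
R4 := R4 − R2
R3 := 2·R3
R4 := R4 − 1/2·R3
R1 := R1 + 1/2·R3
R1 := R1 + 3·R2

2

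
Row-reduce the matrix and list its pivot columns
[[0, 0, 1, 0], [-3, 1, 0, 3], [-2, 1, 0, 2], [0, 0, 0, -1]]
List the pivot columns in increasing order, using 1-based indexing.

Swap R1 and R2.
  [ -3  1  0   3 ]
  [  0  0  1   0 ]
  [ -2  1  0   2 ]
  [  0  0  0  -1 ]
Multiply R1 by -1/3.
  [  1  -1/3  0  -1 ]
  [  0     0  1   0 ]
  [ -2     1  0   2 ]
  [  0     0  0  -1 ]
Add 2 times R1 to R3.
  [ 1  -1/3  0  -1 ]
  [ 0     0  1   0 ]
  [ 0   1/3  0   0 ]
  [ 0     0  0  -1 ]
Swap R2 and R3.
  [ 1  -1/3  0  -1 ]
  [ 0   1/3  0   0 ]
  [ 0     0  1   0 ]
  [ 0     0  0  -1 ]
Multiply R2 by 3.
  [ 1  -1/3  0  -1 ]
  [ 0     1  0   0 ]
  [ 0     0  1   0 ]
  [ 0     0  0  -1 ]
Multiply R4 by -1.
  [ 1  -1/3  0  -1 ]
  [ 0     1  0   0 ]
  [ 0     0  1   0 ]
  [ 0     0  0   1 ]
Add R4 to R1.
  [ 1  -1/3  0  0 ]
  [ 0     1  0  0 ]
  [ 0     0  1  0 ]
  [ 0     0  0  1 ]
Add 1/3 times R2 to R1.
  [ 1  0  0  0 ]
  [ 0  1  0  0 ]
  [ 0  0  1  0 ]
  [ 0  0  0  1 ]
Pivot columns are the columns containing a leading 1.

1, 2, 3, 4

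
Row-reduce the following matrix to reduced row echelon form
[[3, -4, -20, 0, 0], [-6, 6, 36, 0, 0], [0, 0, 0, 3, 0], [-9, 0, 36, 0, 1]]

R1 → 1/3·R1
  [  1  -4/3  -20/3  0  0 ]
  [ -6     6     36  0  0 ]
  [  0     0      0  3  0 ]
  [ -9     0     36  0  1 ]
R2 → R2 + 6·R1
  [  1  -4/3  -20/3  0  0 ]
  [  0    -2     -4  0  0 ]
  [  0     0      0  3  0 ]
  [ -9     0     36  0  1 ]
R4 → R4 + 9·R1
  [ 1  -4/3  -20/3  0  0 ]
  [ 0    -2     -4  0  0 ]
  [ 0     0      0  3  0 ]
  [ 0   -12    -24  0  1 ]
R2 → -1/2·R2
  [ 1  -4/3  -20/3  0  0 ]
  [ 0     1      2  0  0 ]
  [ 0     0      0  3  0 ]
  [ 0   -12    -24  0  1 ]
R4 → R4 + 12·R2
  [ 1  -4/3  -20/3  0  0 ]
  [ 0     1      2  0  0 ]
  [ 0     0      0  3  0 ]
  [ 0     0      0  0  1 ]
R3 → 1/3·R3
  [ 1  -4/3  -20/3  0  0 ]
  [ 0     1      2  0  0 ]
  [ 0     0      0  1  0 ]
  [ 0     0      0  0  1 ]
R1 → R1 + 4/3·R2
  [ 1  0  -4  0  0 ]
  [ 0  1   2  0  0 ]
  [ 0  0   0  1  0 ]
  [ 0  0   0  0  1 ]

[[1, 0, -4, 0, 0], [0, 1, 2, 0, 0], [0, 0, 0, 1, 0], [0, 0, 0, 0, 1]]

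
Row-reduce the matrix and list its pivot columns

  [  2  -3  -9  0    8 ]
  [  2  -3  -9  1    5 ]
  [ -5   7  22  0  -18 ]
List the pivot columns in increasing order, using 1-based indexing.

R1 → 1/2·R1
  [  1  -3/2  -9/2  0    4 ]
  [  2    -3    -9  1    5 ]
  [ -5     7    22  0  -18 ]
R2 → R2 − 2·R1
  [  1  -3/2  -9/2  0    4 ]
  [  0     0     0  1   -3 ]
  [ -5     7    22  0  -18 ]
R3 → R3 + 5·R1
  [ 1  -3/2  -9/2  0   4 ]
  [ 0     0     0  1  -3 ]
  [ 0  -1/2  -1/2  0   2 ]
R2 <-> R3
  [ 1  -3/2  -9/2  0   4 ]
  [ 0  -1/2  -1/2  0   2 ]
  [ 0     0     0  1  -3 ]
R2 → -2·R2
  [ 1  -3/2  -9/2  0   4 ]
  [ 0     1     1  0  -4 ]
  [ 0     0     0  1  -3 ]
R1 → R1 + 3/2·R2
  [ 1  0  -3  0  -2 ]
  [ 0  1   1  0  -4 ]
  [ 0  0   0  1  -3 ]
Pivot columns are the columns containing a leading 1.

1, 2, 4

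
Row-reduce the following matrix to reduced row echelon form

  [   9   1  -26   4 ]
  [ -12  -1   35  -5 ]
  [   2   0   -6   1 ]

[[1, 0, -3, 0], [0, 1, 1, 0], [0, 0, 0, 1]]

Multiply R1 by 1/9.
Add 12 times R1 to R2.
Subtract 2 times R1 from R3.
Multiply R2 by 3.
Add 2/9 times R2 to R3.
Multiply R3 by 3.
Subtract R3 from R2.
Subtract 4/9 times R3 from R1.
Subtract 1/9 times R2 from R1.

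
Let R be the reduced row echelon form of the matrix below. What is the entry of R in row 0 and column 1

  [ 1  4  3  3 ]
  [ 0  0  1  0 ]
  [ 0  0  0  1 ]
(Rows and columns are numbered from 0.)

R1 ← R1 − 3·R3
  [ 1  4  3  0 ]
  [ 0  0  1  0 ]
  [ 0  0  0  1 ]
R1 ← R1 − 3·R2
  [ 1  4  0  0 ]
  [ 0  0  1  0 ]
  [ 0  0  0  1 ]

4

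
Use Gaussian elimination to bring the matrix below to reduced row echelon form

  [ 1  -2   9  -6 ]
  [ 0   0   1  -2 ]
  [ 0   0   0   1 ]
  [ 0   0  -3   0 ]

[[1, -2, 0, 0], [0, 0, 1, 0], [0, 0, 0, 1], [0, 0, 0, 0]]

Add 3 times r2 to r4.
Add 6 times r3 to r4.
Add 2 times r3 to r2.
Add 6 times r3 to r1.
Subtract 9 times r2 from r1.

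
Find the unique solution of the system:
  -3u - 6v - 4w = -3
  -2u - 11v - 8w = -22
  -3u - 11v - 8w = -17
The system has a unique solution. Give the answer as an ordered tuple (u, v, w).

Form the augmented matrix and row-reduce:
  [ -3   -6  -4  |   -3 ]
  [ -2  -11  -8  |  -22 ]
  [ -3  -11  -8  |  -17 ]
Multiply R1 by -1/3.
  [  1    2  4/3  |    1 ]
  [ -2  -11   -8  |  -22 ]
  [ -3  -11   -8  |  -17 ]
Add 2 times R1 to R2.
  [  1    2    4/3  |    1 ]
  [  0   -7  -16/3  |  -20 ]
  [ -3  -11     -8  |  -17 ]
Add 3 times R1 to R3.
  [ 1   2    4/3  |    1 ]
  [ 0  -7  -16/3  |  -20 ]
  [ 0  -5     -4  |  -14 ]
Multiply R2 by -1/7.
  [ 1   2    4/3  |     1 ]
  [ 0   1  16/21  |  20/7 ]
  [ 0  -5     -4  |   -14 ]
Add 5 times R2 to R3.
  [ 1  2    4/3  |     1 ]
  [ 0  1  16/21  |  20/7 ]
  [ 0  0  -4/21  |   2/7 ]
Multiply R3 by -21/4.
  [ 1  2    4/3  |     1 ]
  [ 0  1  16/21  |  20/7 ]
  [ 0  0      1  |  -3/2 ]
Subtract 16/21 times R3 from R2.
  [ 1  2  4/3  |     1 ]
  [ 0  1    0  |     4 ]
  [ 0  0    1  |  -3/2 ]
Subtract 4/3 times R3 from R1.
  [ 1  2  0  |     3 ]
  [ 0  1  0  |     4 ]
  [ 0  0  1  |  -3/2 ]
Subtract 2 times R2 from R1.
  [ 1  0  0  |    -5 ]
  [ 0  1  0  |     4 ]
  [ 0  0  1  |  -3/2 ]
Reading off the last column: u = -5, v = 4, w = -3/2.

(-5, 4, -3/2)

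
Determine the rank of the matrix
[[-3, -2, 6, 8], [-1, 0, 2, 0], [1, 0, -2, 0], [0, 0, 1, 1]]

Multiply R1 by -1/3.
  [  1  2/3  -2  -8/3 ]
  [ -1    0   2     0 ]
  [  1    0  -2     0 ]
  [  0    0   1     1 ]
Add R1 to R2.
  [ 1  2/3  -2  -8/3 ]
  [ 0  2/3   0  -8/3 ]
  [ 1    0  -2     0 ]
  [ 0    0   1     1 ]
Subtract R1 from R3.
  [ 1   2/3  -2  -8/3 ]
  [ 0   2/3   0  -8/3 ]
  [ 0  -2/3   0   8/3 ]
  [ 0     0   1     1 ]
Multiply R2 by 3/2.
  [ 1   2/3  -2  -8/3 ]
  [ 0     1   0    -4 ]
  [ 0  -2/3   0   8/3 ]
  [ 0     0   1     1 ]
Add 2/3 times R2 to R3.
  [ 1  2/3  -2  -8/3 ]
  [ 0    1   0    -4 ]
  [ 0    0   0     0 ]
  [ 0    0   1     1 ]
Swap R3 and R4.
  [ 1  2/3  -2  -8/3 ]
  [ 0    1   0    -4 ]
  [ 0    0   1     1 ]
  [ 0    0   0     0 ]
Add 2 times R3 to R1.
  [ 1  2/3  0  -2/3 ]
  [ 0    1  0    -4 ]
  [ 0    0  1     1 ]
  [ 0    0  0     0 ]
Subtract 2/3 times R2 from R1.
  [ 1  0  0   2 ]
  [ 0  1  0  -4 ]
  [ 0  0  1   1 ]
  [ 0  0  0   0 ]
The reduced form has 3 nonzero rows.

rank = 3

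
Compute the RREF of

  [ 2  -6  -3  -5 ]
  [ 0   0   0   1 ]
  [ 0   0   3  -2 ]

ρ1 → 1/2·ρ1
ρ2 <=> ρ3
ρ2 → 1/3·ρ2
ρ2 → ρ2 + 2/3·ρ3
ρ1 → ρ1 + 5/2·ρ3
ρ1 → ρ1 + 3/2·ρ2

[[1, -3, 0, 0], [0, 0, 1, 0], [0, 0, 0, 1]]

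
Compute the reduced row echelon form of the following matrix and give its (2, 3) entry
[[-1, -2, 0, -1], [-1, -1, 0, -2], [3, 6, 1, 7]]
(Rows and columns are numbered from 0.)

r1 ← -1·r1
  [  1   2  0   1 ]
  [ -1  -1  0  -2 ]
  [  3   6  1   7 ]
r2 ← r2 + r1
  [ 1  2  0   1 ]
  [ 0  1  0  -1 ]
  [ 3  6  1   7 ]
r3 ← r3 − 3·r1
  [ 1  2  0   1 ]
  [ 0  1  0  -1 ]
  [ 0  0  1   4 ]
r1 ← r1 − 2·r2
  [ 1  0  0   3 ]
  [ 0  1  0  -1 ]
  [ 0  0  1   4 ]

4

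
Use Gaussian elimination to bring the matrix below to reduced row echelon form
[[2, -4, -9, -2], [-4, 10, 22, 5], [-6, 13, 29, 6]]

Multiply R1 by 1/2.
Add 4 times R1 to R2.
Add 6 times R1 to R3.
Multiply R2 by 1/2.
Subtract R2 from R3.
Multiply R3 by -2.
Subtract 1/2 times R3 from R2.
Add R3 to R1.
Add 2 times R2 to R1.

[[1, 0, -1/2, 0], [0, 1, 2, 0], [0, 0, 0, 1]]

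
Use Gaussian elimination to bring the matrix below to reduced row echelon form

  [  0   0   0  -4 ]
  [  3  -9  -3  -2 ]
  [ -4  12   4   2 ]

[[1, -3, -1, 0], [0, 0, 0, 1], [0, 0, 0, 0]]

Swap R1 and R2.
  [  3  -9  -3  -2 ]
  [  0   0   0  -4 ]
  [ -4  12   4   2 ]
Multiply R1 by 1/3.
  [  1  -3  -1  -2/3 ]
  [  0   0   0    -4 ]
  [ -4  12   4     2 ]
Add 4 times R1 to R3.
  [ 1  -3  -1  -2/3 ]
  [ 0   0   0    -4 ]
  [ 0   0   0  -2/3 ]
Multiply R2 by -1/4.
  [ 1  -3  -1  -2/3 ]
  [ 0   0   0     1 ]
  [ 0   0   0  -2/3 ]
Add 2/3 times R2 to R3.
  [ 1  -3  -1  -2/3 ]
  [ 0   0   0     1 ]
  [ 0   0   0     0 ]
Add 2/3 times R2 to R1.
  [ 1  -3  -1  0 ]
  [ 0   0   0  1 ]
  [ 0   0   0  0 ]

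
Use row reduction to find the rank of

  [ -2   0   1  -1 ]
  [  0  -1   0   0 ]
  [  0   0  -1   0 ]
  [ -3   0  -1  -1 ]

rank = 4

R1 -> -1/2·R1
  [  1   0  -1/2  1/2 ]
  [  0  -1     0    0 ]
  [  0   0    -1    0 ]
  [ -3   0    -1   -1 ]
R4 -> R4 + 3·R1
  [ 1   0  -1/2  1/2 ]
  [ 0  -1     0    0 ]
  [ 0   0    -1    0 ]
  [ 0   0  -5/2  1/2 ]
R2 -> -1·R2
  [ 1  0  -1/2  1/2 ]
  [ 0  1     0    0 ]
  [ 0  0    -1    0 ]
  [ 0  0  -5/2  1/2 ]
R3 -> -1·R3
  [ 1  0  -1/2  1/2 ]
  [ 0  1     0    0 ]
  [ 0  0     1    0 ]
  [ 0  0  -5/2  1/2 ]
R4 -> R4 + 5/2·R3
  [ 1  0  -1/2  1/2 ]
  [ 0  1     0    0 ]
  [ 0  0     1    0 ]
  [ 0  0     0  1/2 ]
R4 -> 2·R4
  [ 1  0  -1/2  1/2 ]
  [ 0  1     0    0 ]
  [ 0  0     1    0 ]
  [ 0  0     0    1 ]
R1 -> R1 − 1/2·R4
  [ 1  0  -1/2  0 ]
  [ 0  1     0  0 ]
  [ 0  0     1  0 ]
  [ 0  0     0  1 ]
R1 -> R1 + 1/2·R3
  [ 1  0  0  0 ]
  [ 0  1  0  0 ]
  [ 0  0  1  0 ]
  [ 0  0  0  1 ]
The reduced form has 4 nonzero rows.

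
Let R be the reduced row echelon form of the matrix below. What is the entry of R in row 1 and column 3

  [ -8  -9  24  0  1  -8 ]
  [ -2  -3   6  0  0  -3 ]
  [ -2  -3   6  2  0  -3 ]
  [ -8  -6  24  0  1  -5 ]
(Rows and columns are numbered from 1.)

-3

Multiply ρ1 by -1/8.
  [  1  9/8  -3  0  -1/8   1 ]
  [ -2   -3   6  0     0  -3 ]
  [ -2   -3   6  2     0  -3 ]
  [ -8   -6  24  0     1  -5 ]
Add 2 times ρ1 to ρ2.
  [  1   9/8  -3  0  -1/8   1 ]
  [  0  -3/4   0  0  -1/4  -1 ]
  [ -2    -3   6  2     0  -3 ]
  [ -8    -6  24  0     1  -5 ]
Add 2 times ρ1 to ρ3.
  [  1   9/8  -3  0  -1/8   1 ]
  [  0  -3/4   0  0  -1/4  -1 ]
  [  0  -3/4   0  2  -1/4  -1 ]
  [ -8    -6  24  0     1  -5 ]
Add 8 times ρ1 to ρ4.
  [ 1   9/8  -3  0  -1/8   1 ]
  [ 0  -3/4   0  0  -1/4  -1 ]
  [ 0  -3/4   0  2  -1/4  -1 ]
  [ 0     3   0  0     0   3 ]
Multiply ρ2 by -4/3.
  [ 1   9/8  -3  0  -1/8    1 ]
  [ 0     1   0  0   1/3  4/3 ]
  [ 0  -3/4   0  2  -1/4   -1 ]
  [ 0     3   0  0     0    3 ]
Add 3/4 times ρ2 to ρ3.
  [ 1  9/8  -3  0  -1/8    1 ]
  [ 0    1   0  0   1/3  4/3 ]
  [ 0    0   0  2     0    0 ]
  [ 0    3   0  0     0    3 ]
Subtract 3 times ρ2 from ρ4.
  [ 1  9/8  -3  0  -1/8    1 ]
  [ 0    1   0  0   1/3  4/3 ]
  [ 0    0   0  2     0    0 ]
  [ 0    0   0  0    -1   -1 ]
Multiply ρ3 by 1/2.
  [ 1  9/8  -3  0  -1/8    1 ]
  [ 0    1   0  0   1/3  4/3 ]
  [ 0    0   0  1     0    0 ]
  [ 0    0   0  0    -1   -1 ]
Multiply ρ4 by -1.
  [ 1  9/8  -3  0  -1/8    1 ]
  [ 0    1   0  0   1/3  4/3 ]
  [ 0    0   0  1     0    0 ]
  [ 0    0   0  0     1    1 ]
Subtract 1/3 times ρ4 from ρ2.
  [ 1  9/8  -3  0  -1/8  1 ]
  [ 0    1   0  0     0  1 ]
  [ 0    0   0  1     0  0 ]
  [ 0    0   0  0     1  1 ]
Add 1/8 times ρ4 to ρ1.
  [ 1  9/8  -3  0  0  9/8 ]
  [ 0    1   0  0  0    1 ]
  [ 0    0   0  1  0    0 ]
  [ 0    0   0  0  1    1 ]
Subtract 9/8 times ρ2 from ρ1.
  [ 1  0  -3  0  0  0 ]
  [ 0  1   0  0  0  1 ]
  [ 0  0   0  1  0  0 ]
  [ 0  0   0  0  1  1 ]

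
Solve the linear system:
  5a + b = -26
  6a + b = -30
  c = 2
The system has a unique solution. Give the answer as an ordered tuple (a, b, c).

Form the augmented matrix and row-reduce:
  [ 5  1  0  |  -26 ]
  [ 6  1  0  |  -30 ]
  [ 0  0  1  |    2 ]
Multiply ρ1 by 1/5.
  [ 1  1/5  0  |  -26/5 ]
  [ 6    1  0  |    -30 ]
  [ 0    0  1  |      2 ]
Subtract 6 times ρ1 from ρ2.
  [ 1   1/5  0  |  -26/5 ]
  [ 0  -1/5  0  |    6/5 ]
  [ 0     0  1  |      2 ]
Multiply ρ2 by -5.
  [ 1  1/5  0  |  -26/5 ]
  [ 0    1  0  |     -6 ]
  [ 0    0  1  |      2 ]
Subtract 1/5 times ρ2 from ρ1.
  [ 1  0  0  |  -4 ]
  [ 0  1  0  |  -6 ]
  [ 0  0  1  |   2 ]
Reading off the last column: a = -4, b = -6, c = 2.

(-4, -6, 2)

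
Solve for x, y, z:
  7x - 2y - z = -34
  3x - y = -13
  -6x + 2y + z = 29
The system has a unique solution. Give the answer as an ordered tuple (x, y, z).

Form the augmented matrix and row-reduce:
  [  7  -2  -1  |  -34 ]
  [  3  -1   0  |  -13 ]
  [ -6   2   1  |   29 ]
r1 := 1/7·r1
  [  1  -2/7  -1/7  |  -34/7 ]
  [  3    -1     0  |    -13 ]
  [ -6     2     1  |     29 ]
r2 := r2 − 3·r1
  [  1  -2/7  -1/7  |  -34/7 ]
  [  0  -1/7   3/7  |   11/7 ]
  [ -6     2     1  |     29 ]
r3 := r3 + 6·r1
  [ 1  -2/7  -1/7  |  -34/7 ]
  [ 0  -1/7   3/7  |   11/7 ]
  [ 0   2/7   1/7  |   -1/7 ]
r2 := -7·r2
  [ 1  -2/7  -1/7  |  -34/7 ]
  [ 0     1    -3  |    -11 ]
  [ 0   2/7   1/7  |   -1/7 ]
r3 := r3 − 2/7·r2
  [ 1  -2/7  -1/7  |  -34/7 ]
  [ 0     1    -3  |    -11 ]
  [ 0     0     1  |      3 ]
r2 := r2 + 3·r3
  [ 1  -2/7  -1/7  |  -34/7 ]
  [ 0     1     0  |     -2 ]
  [ 0     0     1  |      3 ]
r1 := r1 + 1/7·r3
  [ 1  -2/7  0  |  -31/7 ]
  [ 0     1  0  |     -2 ]
  [ 0     0  1  |      3 ]
r1 := r1 + 2/7·r2
  [ 1  0  0  |  -5 ]
  [ 0  1  0  |  -2 ]
  [ 0  0  1  |   3 ]
Reading off the last column: x = -5, y = -2, z = 3.

(-5, -2, 3)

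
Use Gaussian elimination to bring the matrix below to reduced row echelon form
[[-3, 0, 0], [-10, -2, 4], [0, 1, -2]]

[[1, 0, 0], [0, 1, -2], [0, 0, 0]]

ρ1 ← -1/3·ρ1
  [   1   0   0 ]
  [ -10  -2   4 ]
  [   0   1  -2 ]
ρ2 ← ρ2 + 10·ρ1
  [ 1   0   0 ]
  [ 0  -2   4 ]
  [ 0   1  -2 ]
ρ2 ← -1/2·ρ2
  [ 1  0   0 ]
  [ 0  1  -2 ]
  [ 0  1  -2 ]
ρ3 ← ρ3 − ρ2
  [ 1  0   0 ]
  [ 0  1  -2 ]
  [ 0  0   0 ]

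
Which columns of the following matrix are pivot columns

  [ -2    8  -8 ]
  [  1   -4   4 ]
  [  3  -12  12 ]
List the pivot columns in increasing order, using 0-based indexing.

0

ρ1 -> -1/2·ρ1
  [ 1   -4   4 ]
  [ 1   -4   4 ]
  [ 3  -12  12 ]
ρ2 -> ρ2 − ρ1
  [ 1   -4   4 ]
  [ 0    0   0 ]
  [ 3  -12  12 ]
ρ3 -> ρ3 − 3·ρ1
  [ 1  -4  4 ]
  [ 0   0  0 ]
  [ 0   0  0 ]
Pivot columns are the columns containing a leading 1.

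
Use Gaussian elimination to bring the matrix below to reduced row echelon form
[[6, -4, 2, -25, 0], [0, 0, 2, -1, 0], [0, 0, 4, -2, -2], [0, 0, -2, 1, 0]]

[[1, -2/3, 0, -4, 0], [0, 0, 1, -1/2, 0], [0, 0, 0, 0, 1], [0, 0, 0, 0, 0]]

r1 -> 1/6·r1
  [ 1  -2/3  1/3  -25/6   0 ]
  [ 0     0    2     -1   0 ]
  [ 0     0    4     -2  -2 ]
  [ 0     0   -2      1   0 ]
r2 -> 1/2·r2
  [ 1  -2/3  1/3  -25/6   0 ]
  [ 0     0    1   -1/2   0 ]
  [ 0     0    4     -2  -2 ]
  [ 0     0   -2      1   0 ]
r3 -> r3 − 4·r2
  [ 1  -2/3  1/3  -25/6   0 ]
  [ 0     0    1   -1/2   0 ]
  [ 0     0    0      0  -2 ]
  [ 0     0   -2      1   0 ]
r4 -> r4 + 2·r2
  [ 1  -2/3  1/3  -25/6   0 ]
  [ 0     0    1   -1/2   0 ]
  [ 0     0    0      0  -2 ]
  [ 0     0    0      0   0 ]
r3 -> -1/2·r3
  [ 1  -2/3  1/3  -25/6  0 ]
  [ 0     0    1   -1/2  0 ]
  [ 0     0    0      0  1 ]
  [ 0     0    0      0  0 ]
r1 -> r1 − 1/3·r2
  [ 1  -2/3  0    -4  0 ]
  [ 0     0  1  -1/2  0 ]
  [ 0     0  0     0  1 ]
  [ 0     0  0     0  0 ]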